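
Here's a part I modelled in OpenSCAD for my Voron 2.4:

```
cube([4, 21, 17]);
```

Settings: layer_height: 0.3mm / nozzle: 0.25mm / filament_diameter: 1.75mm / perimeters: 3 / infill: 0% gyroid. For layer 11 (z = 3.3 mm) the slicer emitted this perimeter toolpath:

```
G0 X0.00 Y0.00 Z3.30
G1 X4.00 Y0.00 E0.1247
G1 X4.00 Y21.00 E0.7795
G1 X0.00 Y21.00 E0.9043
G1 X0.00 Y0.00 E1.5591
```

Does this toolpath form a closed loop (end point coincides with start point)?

yes

Start point (G0): (0.00, 0.00). End point (last G1): the path returns to the start — closed.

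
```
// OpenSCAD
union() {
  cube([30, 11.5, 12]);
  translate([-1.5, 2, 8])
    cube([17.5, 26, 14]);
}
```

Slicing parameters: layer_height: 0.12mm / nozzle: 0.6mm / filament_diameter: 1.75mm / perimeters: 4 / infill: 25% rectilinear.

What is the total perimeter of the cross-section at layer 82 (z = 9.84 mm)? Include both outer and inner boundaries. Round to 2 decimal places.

119.00 mm

At z = 9.84 mm: the cube (footprint 30×11.5) is included at this height (perimeter 83.00 mm); the cube at (-1.5, 2) is present — its section is the full 17.5×26 rectangle (perimeter 87.00 mm); Merging all regions: the regions partially overlap (shared area 152.00 mm²), so the edge portions inside another operand are dropped and the merged outline is re-measured after clipping — boundary = 119.00 mm. Overall, the cross-section is a single solid region. Total boundary length (outer) = 119.00 mm.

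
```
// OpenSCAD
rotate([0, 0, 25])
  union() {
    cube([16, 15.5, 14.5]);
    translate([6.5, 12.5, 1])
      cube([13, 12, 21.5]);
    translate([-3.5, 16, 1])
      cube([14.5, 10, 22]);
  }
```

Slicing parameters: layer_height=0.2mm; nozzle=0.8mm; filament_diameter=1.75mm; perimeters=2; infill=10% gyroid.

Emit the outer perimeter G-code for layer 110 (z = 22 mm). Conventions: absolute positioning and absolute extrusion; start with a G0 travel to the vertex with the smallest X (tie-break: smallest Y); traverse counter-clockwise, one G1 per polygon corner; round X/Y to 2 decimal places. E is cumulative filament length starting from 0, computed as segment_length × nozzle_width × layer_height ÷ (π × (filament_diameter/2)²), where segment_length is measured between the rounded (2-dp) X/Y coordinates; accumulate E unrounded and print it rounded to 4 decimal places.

G0 X-14.16 Y22.08 Z22.00
G1 X-9.93 Y13.02 E0.6651
G1 X-0.87 Y17.25 E1.3302
G1 X0.61 Y14.08 E1.5630
G1 X12.39 Y19.57 E2.4275
G1 X7.32 Y30.45 E3.2260
G1 X-0.38 Y26.85 E3.7914
G1 X-1.02 Y28.21 E3.8914
G1 X-14.16 Y22.08 E4.8559

At z = 22 mm: the cube does not reach this height (z outside [0, 14.5]); the cube at (6.5, 12.5) (footprint 13×12) is included at this height; the cube at (-3.5, 16) is present — its section is the full 14.5×10 rectangle; Merging all regions: the regions partially overlap (shared area 38.25 mm²), so overlapping operands fuse into one piece — 1 connected region; (whole slice rotated 25° about Z — lengths, areas and connectivity unchanged). The outline is a single polygon with 8 vertices. Extrusion per mm of travel: 0.8 × 0.2 / (π × 0.875²) = 0.066520. Accumulating E over each segment gives final E = 4.8559.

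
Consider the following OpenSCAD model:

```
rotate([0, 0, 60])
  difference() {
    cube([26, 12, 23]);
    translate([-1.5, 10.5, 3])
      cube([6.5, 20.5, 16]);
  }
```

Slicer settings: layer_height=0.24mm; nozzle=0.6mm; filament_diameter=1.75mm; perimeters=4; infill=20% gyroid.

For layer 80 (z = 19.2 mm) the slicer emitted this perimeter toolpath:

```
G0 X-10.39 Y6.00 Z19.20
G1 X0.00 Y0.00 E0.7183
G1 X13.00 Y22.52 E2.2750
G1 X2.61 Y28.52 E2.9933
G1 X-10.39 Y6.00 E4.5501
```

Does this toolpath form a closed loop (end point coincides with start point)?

Start point (G0): (-10.39, 6.00). End point (last G1): the path returns to the start — closed.

yes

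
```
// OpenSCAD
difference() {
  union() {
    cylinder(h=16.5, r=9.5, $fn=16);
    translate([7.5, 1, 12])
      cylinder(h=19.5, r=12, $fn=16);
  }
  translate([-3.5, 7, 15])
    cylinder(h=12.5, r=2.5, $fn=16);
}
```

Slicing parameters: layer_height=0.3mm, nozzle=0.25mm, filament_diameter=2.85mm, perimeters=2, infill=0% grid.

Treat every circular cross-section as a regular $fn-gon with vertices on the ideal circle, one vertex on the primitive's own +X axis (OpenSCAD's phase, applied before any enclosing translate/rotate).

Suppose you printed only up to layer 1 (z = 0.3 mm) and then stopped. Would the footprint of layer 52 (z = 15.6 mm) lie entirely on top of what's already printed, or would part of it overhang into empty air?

Compare the two slices. At z = 0.3: the r=9.5 cylinder contributes a regular 16-gon of circumradius 9.5 (area = (16/2)·9.500²·sin(360°/16) = 276.30 mm²); the cylinder at (7.5, 1) is absent (z outside [12, 31.5]); Merging all regions: only the r=9.5 cylinder is present, so the union is just that shape — area = 276.30 mm²; the cylinder at (-3.5, 7) is not intersected at this z (z outside [15, 27.5]); After the difference (first − rest): none of the subtracted shapes is present at this height, so that combined region is unchanged — area = 276.30 mm². At z = 15.6: the cylinder: section is a regular 16-gon, circumradius r=9.5 (area = (16/2)·9.500²·sin(360°/16) = 276.30 mm²); the cylinder at (7.5, 1): section is a regular 16-gon, circumradius r=12 (area = (16/2)·12.000²·sin(360°/16) = 440.85 mm²); Combining (union): the regions partially overlap — summed areas 717.15 mm² minus the doubly-counted overlap 192.25 mm² gives 524.90 mm² — area = 524.90 mm²; the r=2.5 cylinder at (-3.5, 7) contributes a regular 16-gon of circumradius 2.5 (area = (16/2)·2.500²·sin(360°/16) = 19.13 mm²); Taking the first minus the rest: starting from that combined region (524.90 mm²), the r=2.5 cylinder at (-3.5, 7) partially overlaps it — only the 16.38 mm² overlap (of its 19.13 mm²) is removed, clipping the outline — area = 508.52 mm². Checking containment: at z = 15.6 the cross-section extends beyond the z = 0.3 cross-section by about 248.60 mm².

part overhangs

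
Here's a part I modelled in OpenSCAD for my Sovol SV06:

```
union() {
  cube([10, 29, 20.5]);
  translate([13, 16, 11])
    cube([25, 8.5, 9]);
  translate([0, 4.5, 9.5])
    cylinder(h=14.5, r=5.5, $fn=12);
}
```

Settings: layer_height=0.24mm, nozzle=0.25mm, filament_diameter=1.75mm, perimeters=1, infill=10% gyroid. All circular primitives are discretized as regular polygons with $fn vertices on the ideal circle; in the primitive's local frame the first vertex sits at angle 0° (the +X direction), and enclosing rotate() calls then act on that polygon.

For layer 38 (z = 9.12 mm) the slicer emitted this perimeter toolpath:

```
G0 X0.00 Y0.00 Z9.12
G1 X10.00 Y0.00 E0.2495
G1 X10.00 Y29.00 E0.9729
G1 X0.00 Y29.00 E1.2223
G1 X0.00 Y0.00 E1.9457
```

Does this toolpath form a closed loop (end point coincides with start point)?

Start point (G0): (0.00, 0.00). End point (last G1): the path returns to the start — closed.

yes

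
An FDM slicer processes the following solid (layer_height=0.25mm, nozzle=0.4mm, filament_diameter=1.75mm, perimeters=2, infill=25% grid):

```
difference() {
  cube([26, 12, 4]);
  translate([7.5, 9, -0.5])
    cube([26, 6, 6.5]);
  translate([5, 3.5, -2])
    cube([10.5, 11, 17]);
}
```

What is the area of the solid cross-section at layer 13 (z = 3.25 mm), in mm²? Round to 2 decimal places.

At z = 3.25 mm: the cube (footprint 26×12) is included at this height (area 312.00 mm²); the cube at (7.5, 9) (footprint 26×6) is included at this height (area 156.00 mm²); the 10.5×11 cube at (5, 3.5) contributes its full rectangle (area 115.50 mm²); After the difference (first − rest): starting from the 26×12 cube (312.00 mm²), the 26×6 cube at (7.5, 9) partially overlaps it — only the 55.50 mm² overlap (of its 156.00 mm²) is removed, clipping the outline; the 10.5×11 cube at (5, 3.5) partially overlaps it — only the 65.25 mm² overlap (of its 115.50 mm²) is removed, clipping the outline — area = 191.25 mm². Overall, the cross-section is a single solid region. Net area = 191.25 mm².

191.25 mm²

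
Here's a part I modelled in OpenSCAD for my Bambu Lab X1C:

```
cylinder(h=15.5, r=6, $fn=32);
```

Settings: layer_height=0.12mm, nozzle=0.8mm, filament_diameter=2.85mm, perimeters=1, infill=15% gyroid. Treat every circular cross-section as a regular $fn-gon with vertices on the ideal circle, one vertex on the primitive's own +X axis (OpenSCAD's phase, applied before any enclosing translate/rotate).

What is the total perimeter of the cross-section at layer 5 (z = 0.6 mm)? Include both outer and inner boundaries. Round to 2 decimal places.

At z = 0.6 mm: the r=6 cylinder contributes a regular 32-gon of circumradius 6 (perimeter = 2·32·6.000·sin(180°/32) = 37.64 mm). Overall, the cross-section is a single solid region. Total boundary length (outer) = 37.64 mm.

37.64 mm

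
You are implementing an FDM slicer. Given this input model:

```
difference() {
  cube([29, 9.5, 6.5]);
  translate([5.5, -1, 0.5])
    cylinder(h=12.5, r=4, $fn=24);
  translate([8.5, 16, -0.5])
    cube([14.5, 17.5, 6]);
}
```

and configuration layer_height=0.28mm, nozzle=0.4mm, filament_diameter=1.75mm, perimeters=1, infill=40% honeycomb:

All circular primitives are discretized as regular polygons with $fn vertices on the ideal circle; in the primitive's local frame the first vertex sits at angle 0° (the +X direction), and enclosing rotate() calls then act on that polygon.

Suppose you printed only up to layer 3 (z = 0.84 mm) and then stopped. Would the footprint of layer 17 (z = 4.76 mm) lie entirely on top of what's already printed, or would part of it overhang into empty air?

Compare the two slices. At z = 0.84: the 29×9.5 cube contributes its full rectangle (area 275.50 mm²); the r=4 cylinder at (5.5, -1) gives a regular 24-gon of circumradius 4 (constant along its height) (area = (24/2)·4.000²·sin(360°/24) = 49.69 mm²); the cube at (8.5, 16) (footprint 14.5×17.5) is included at this height (area 253.75 mm²); Taking the first minus the rest: starting from the 29×9.5 cube (275.50 mm²), the r=4 cylinder at (5.5, -1) partially overlaps it — only the 16.98 mm² overlap (of its 49.69 mm²) is removed, clipping the outline; the 14.5×17.5 cube at (8.5, 16) misses the remaining region (no effect) — area = 258.52 mm². At z = 4.76: the cube is present — its section is the full 29×9.5 rectangle (area 275.50 mm²); the r=4 cylinder at (5.5, -1) gives a regular 24-gon of circumradius 4 (constant along its height) (area = (24/2)·4.000²·sin(360°/24) = 49.69 mm²); the cube at (8.5, 16) (footprint 14.5×17.5) is included at this height (area 253.75 mm²); Taking the first minus the rest: starting from the 29×9.5 cube (275.50 mm²), the r=4 cylinder at (5.5, -1) partially overlaps it — only the 16.98 mm² overlap (of its 49.69 mm²) is removed, clipping the outline; the 14.5×17.5 cube at (8.5, 16) misses the remaining region (no effect) — area = 258.52 mm². Checking containment: the cross-section at z = 4.76 is a subset of the cross-section at z = 0.84.

entirely on top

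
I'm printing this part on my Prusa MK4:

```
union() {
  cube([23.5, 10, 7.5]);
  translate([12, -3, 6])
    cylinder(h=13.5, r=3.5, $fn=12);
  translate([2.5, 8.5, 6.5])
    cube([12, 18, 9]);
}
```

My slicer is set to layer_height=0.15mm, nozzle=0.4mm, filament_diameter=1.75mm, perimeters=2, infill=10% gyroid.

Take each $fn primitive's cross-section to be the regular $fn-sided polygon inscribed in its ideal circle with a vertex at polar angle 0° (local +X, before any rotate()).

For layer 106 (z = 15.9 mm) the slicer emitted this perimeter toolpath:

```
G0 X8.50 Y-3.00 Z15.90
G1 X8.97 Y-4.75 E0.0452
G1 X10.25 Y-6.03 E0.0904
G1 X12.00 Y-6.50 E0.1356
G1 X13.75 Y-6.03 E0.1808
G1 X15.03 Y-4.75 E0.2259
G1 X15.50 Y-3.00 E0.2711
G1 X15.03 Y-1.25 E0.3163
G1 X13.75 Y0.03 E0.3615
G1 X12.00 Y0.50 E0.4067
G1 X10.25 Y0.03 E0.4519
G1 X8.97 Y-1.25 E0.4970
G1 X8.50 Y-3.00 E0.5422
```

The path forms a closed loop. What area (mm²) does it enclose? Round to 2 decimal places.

36.74 mm²

Apply the shoelace formula to the sequence of (X, Y) vertices; enclosed area = 36.74 mm².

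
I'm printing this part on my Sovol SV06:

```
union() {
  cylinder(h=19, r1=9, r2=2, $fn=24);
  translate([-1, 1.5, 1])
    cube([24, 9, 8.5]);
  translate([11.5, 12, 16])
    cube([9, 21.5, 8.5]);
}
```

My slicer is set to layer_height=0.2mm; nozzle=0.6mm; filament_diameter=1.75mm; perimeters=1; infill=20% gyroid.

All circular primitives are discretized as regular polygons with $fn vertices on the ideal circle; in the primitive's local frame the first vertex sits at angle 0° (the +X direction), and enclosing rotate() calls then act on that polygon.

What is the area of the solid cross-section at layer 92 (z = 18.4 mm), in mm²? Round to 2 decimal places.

208.82 mm²

At z = 18.4 mm: the cone contributes a regular 24-gon of circumradius 2.221 (interpolated between r1=9 and r2=2 at t=0.968) (area = (24/2)·2.221²·sin(360°/24) = 15.32 mm²); the cube at (-1, 1.5) is absent (z outside [1, 9.5]); the 9×21.5 cube at (11.5, 12) contributes its full rectangle (area 193.50 mm²); Merging all regions: the 2 present regions are separate (no shared area or edge), so areas and boundary lengths simply add and each stays a separate island — area = 208.82 mm². Overall, the cross-section has 2 separate islands. Net area = 208.82 mm².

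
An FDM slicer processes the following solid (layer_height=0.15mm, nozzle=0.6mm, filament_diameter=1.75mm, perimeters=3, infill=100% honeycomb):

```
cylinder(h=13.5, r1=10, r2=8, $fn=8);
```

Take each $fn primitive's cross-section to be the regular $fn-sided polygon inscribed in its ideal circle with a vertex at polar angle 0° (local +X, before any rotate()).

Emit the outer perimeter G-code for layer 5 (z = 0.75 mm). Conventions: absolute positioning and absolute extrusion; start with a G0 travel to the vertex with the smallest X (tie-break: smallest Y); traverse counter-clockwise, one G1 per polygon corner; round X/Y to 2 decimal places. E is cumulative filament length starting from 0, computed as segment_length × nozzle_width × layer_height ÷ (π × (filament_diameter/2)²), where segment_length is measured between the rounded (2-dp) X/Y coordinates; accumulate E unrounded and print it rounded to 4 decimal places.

At z = 0.75 mm: the cone contributes a regular 8-gon of circumradius 9.889 (interpolated between r1=10 and r2=8 at t=0.056). The outline is a single polygon with 8 vertices. Extrusion per mm of travel: 0.6 × 0.15 / (π × 0.875²) = 0.037418. Accumulating E over each segment gives final E = 2.2653.

G0 X-9.89 Y0.00 Z0.75
G1 X-6.99 Y-6.99 E0.2832
G1 X0.00 Y-9.89 E0.5663
G1 X6.99 Y-6.99 E0.8495
G1 X9.89 Y0.00 E1.1327
G1 X6.99 Y6.99 E1.4158
G1 X0.00 Y9.89 E1.6990
G1 X-6.99 Y6.99 E1.9822
G1 X-9.89 Y0.00 E2.2653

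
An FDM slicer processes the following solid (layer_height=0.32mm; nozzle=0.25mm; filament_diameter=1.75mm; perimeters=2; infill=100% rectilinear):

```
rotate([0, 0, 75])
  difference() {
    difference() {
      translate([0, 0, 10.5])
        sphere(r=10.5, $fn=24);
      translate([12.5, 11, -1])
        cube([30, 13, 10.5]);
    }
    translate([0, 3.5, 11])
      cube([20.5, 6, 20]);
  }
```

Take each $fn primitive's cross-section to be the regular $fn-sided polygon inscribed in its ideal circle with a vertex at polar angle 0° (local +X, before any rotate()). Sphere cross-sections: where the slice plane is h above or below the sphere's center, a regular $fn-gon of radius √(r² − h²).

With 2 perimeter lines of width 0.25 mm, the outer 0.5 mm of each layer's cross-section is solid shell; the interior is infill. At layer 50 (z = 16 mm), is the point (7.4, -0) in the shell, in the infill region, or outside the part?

At z = 16 mm: the r=10.5 sphere slices to a regular 24-gon of circumradius 8.944 (√(r²−h²) with h=5.5 from center); the cube at (12.5, 11) is absent (z outside [-1, 9.5]); Taking the first minus the rest: none of the subtracted shapes is present at this height, so the r=10.5 sphere is unchanged — 1 connected region; the cube at (0, 3.5) is present — its section is the full 20.5×6 rectangle; After the difference (first − rest): starting from the result so far, the 20.5×6 cube at (0, 3.5) partially overlaps it — only the 31.82 mm² overlap (of its 123.00 mm²) is removed, clipping the outline — 1 connected region; (rotated 75° about Z; rotation is an isometry so areas/perimeters/island counts are preserved). Overall, the cross-section is a single solid region. Undo the 75° rotation: the query point maps to (1.915, -7.148) in the un-rotated model frame. The nearest boundary edge runs (4.47, -7.75)→(2.31, -8.64); distance from the point to it = 1.53 mm. The point is inside the cross-section and 1.53 mm from the nearest boundary — more than the 0.5 mm shell width (2 × 0.25), so it's in the infill interior.

infill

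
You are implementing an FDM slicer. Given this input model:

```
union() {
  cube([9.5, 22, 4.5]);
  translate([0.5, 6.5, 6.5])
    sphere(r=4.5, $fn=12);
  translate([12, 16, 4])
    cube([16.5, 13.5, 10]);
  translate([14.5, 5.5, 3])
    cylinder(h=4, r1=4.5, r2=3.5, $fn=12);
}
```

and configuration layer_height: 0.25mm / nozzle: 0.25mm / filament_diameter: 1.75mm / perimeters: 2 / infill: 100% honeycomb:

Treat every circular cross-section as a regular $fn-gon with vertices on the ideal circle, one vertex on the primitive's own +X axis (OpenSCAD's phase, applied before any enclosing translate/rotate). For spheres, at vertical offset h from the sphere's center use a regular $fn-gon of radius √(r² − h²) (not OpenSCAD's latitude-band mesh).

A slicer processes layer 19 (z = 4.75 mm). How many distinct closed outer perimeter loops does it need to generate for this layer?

At z = 4.75 mm: the cube is not intersected at this z (z outside [0, 4.5]); the r=4.5 sphere at (0.5, 6.5) contributes a regular 12-gon of circumradius √(4.5²−1.75²) = 4.146; the cube at (12, 16) (footprint 16.5×13.5) is included at this height; the cone at (14.5, 5.5) (r1=4.5→r2=3.5) has section circumradius 4.062 here — a regular 12-gon; Taking the union: the 3 present regions are separate (no shared area or edge), so areas and boundary lengths simply add and each stays a separate island — 3 connected regions. The result has 3 disconnected regions.

3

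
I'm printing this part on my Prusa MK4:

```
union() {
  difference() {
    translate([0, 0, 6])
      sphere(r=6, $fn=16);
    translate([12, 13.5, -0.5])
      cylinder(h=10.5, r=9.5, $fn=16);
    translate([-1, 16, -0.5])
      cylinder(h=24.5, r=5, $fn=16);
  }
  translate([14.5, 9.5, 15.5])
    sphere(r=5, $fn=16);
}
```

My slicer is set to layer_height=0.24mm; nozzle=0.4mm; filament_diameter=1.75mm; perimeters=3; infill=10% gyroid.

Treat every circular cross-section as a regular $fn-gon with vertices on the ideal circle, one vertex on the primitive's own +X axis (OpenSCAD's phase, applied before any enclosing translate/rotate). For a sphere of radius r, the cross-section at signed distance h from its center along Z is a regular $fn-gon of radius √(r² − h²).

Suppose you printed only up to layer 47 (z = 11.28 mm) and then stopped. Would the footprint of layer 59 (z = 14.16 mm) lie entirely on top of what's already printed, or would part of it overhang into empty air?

Compare the two slices. At z = 11.28: the r=6 sphere slices to a regular 16-gon of circumradius 2.850 (√(r²−h²) with h=5.28 from center) (area = (16/2)·2.850²·sin(360°/16) = 24.86 mm²); the cylinder at (12, 13.5) is not intersected at this z (z outside [-0.5, 10]); the r=5 cylinder at (-1, 16) contributes a regular 16-gon of circumradius 5 (area = (16/2)·5.000²·sin(360°/16) = 76.54 mm²); Subtracting the remaining from the first: starting from the r=6 sphere (24.86 mm²), the r=5 cylinder at (-1, 16) misses the remaining region (no effect) — area = 24.86 mm²; the r=5 sphere at (14.5, 9.5) contributes a regular 16-gon of circumradius √(5²−4.22²) = 2.682 (area = (16/2)·2.682²·sin(360°/16) = 22.02 mm²); Taking the union: the 2 present regions are separate (no shared area or edge), so areas and boundary lengths simply add and each stays a separate island — area = 46.88 mm². At z = 14.16: the sphere is not intersected at this z (|z−center|=8.160 > r=6); the cylinder at (12, 13.5) is absent (z outside [-0.5, 10]); the cylinder at (-1, 16): section is a regular 16-gon, circumradius r=5 (area = (16/2)·5.000²·sin(360°/16) = 76.54 mm²); Taking the first minus the rest: the first operand is absent here, so nothing remains; the sphere at (14.5, 9.5): section is a regular 16-gon, circumradius = √(r²−h²) = √(5²−1.34²) = 4.817 (area = (16/2)·4.817²·sin(360°/16) = 71.04 mm²); Taking the union: only the r=5 sphere at (14.5, 9.5) is present, so the union is just that shape — area = 71.04 mm². Checking containment: at z = 14.16 the cross-section extends beyond the z = 11.28 cross-section by about 49.02 mm².

part overhangs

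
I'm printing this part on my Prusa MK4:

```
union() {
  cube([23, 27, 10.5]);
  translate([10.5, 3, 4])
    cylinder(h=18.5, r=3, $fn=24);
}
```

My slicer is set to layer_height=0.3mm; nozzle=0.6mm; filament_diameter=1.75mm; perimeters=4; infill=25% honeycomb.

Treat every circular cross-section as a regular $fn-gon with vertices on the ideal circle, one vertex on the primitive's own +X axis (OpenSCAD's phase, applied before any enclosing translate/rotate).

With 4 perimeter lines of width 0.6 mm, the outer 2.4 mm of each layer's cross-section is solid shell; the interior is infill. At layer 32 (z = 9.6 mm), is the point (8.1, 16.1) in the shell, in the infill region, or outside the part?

infill

At z = 9.6 mm: the 23×27 cube contributes its full rectangle; the cylinder at (10.5, 3): section is a regular 24-gon, circumradius r=3; Merging all regions: the r=3 cylinder at (10.5, 3) lies entirely inside the 23×27 cube, so the union is just the 23×27 cube — 1 connected region. Overall, the cross-section is a single solid region. The nearest boundary edge runs (0.00, 0.00)→(0.00, 27.00); distance from the point to it = 8.10 mm. The point is inside the cross-section and 8.10 mm from the nearest boundary — more than the 2.4 mm shell width (4 × 0.6), so it's in the infill interior.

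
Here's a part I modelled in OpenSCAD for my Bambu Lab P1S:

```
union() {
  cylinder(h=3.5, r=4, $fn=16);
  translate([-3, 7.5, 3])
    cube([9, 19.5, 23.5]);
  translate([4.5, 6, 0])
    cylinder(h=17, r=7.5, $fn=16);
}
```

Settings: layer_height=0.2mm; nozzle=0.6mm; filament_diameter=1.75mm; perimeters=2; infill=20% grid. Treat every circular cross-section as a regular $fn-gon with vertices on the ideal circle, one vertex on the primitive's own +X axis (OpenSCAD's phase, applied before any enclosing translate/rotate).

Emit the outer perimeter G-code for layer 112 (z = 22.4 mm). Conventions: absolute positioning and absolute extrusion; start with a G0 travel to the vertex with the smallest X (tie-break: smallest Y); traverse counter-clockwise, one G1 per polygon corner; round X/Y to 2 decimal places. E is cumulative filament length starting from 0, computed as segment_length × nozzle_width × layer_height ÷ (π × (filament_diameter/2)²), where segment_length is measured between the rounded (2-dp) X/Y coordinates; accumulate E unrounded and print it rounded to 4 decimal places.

G0 X-3.00 Y7.50 Z22.40
G1 X6.00 Y7.50 E0.4490
G1 X6.00 Y27.00 E1.4219
G1 X-3.00 Y27.00 E1.8709
G1 X-3.00 Y7.50 E2.8437

At z = 22.4 mm: the cylinder does not reach this height (z outside [0, 3.5]); the cube at (-3, 7.5) is present — its section is the full 9×19.5 rectangle; the cylinder at (4.5, 6) does not reach this height (z outside [0, 17]); Combining (union): only the 9×19.5 cube at (-3, 7.5) is present, so the union is just that shape — 1 connected region. The outline is a single polygon with 4 vertices. Extrusion per mm of travel: 0.6 × 0.2 / (π × 0.875²) = 0.049890. Accumulating E over each segment gives final E = 2.8437.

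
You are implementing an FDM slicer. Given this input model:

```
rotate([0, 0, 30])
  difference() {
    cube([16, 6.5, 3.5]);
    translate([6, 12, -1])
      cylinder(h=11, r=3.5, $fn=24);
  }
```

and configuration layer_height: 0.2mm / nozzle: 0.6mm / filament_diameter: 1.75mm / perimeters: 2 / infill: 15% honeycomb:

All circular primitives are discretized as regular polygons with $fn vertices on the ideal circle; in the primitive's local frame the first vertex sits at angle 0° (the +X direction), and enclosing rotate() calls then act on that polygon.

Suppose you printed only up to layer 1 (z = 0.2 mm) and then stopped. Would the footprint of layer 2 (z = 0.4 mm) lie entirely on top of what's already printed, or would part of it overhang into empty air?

Compare the two slices. At z = 0.2: the cube (footprint 16×6.5) is included at this height (area 104.00 mm²); the cylinder at (6, 12): section is a regular 24-gon, circumradius r=3.5 (area = (24/2)·3.500²·sin(360°/24) = 38.05 mm²); Subtracting the remaining from the first: starting from the 16×6.5 cube (104.00 mm²), the r=3.5 cylinder at (6, 12) misses the remaining region (no effect) — area = 104.00 mm²; (rotated 30° about Z; rotation is an isometry so areas/perimeters/island counts are preserved). At z = 0.4: the cube (footprint 16×6.5) is included at this height (area 104.00 mm²); the cylinder at (6, 12): section is a regular 24-gon, circumradius r=3.5 (area = (24/2)·3.500²·sin(360°/24) = 38.05 mm²); Subtracting the remaining from the first: starting from the 16×6.5 cube (104.00 mm²), the r=3.5 cylinder at (6, 12) misses the remaining region (no effect) — area = 104.00 mm²; (rotated 30° about Z; rotation is an isometry so areas/perimeters/island counts are preserved). Checking containment: the cross-section at z = 0.4 is a subset of the cross-section at z = 0.2.

entirely on top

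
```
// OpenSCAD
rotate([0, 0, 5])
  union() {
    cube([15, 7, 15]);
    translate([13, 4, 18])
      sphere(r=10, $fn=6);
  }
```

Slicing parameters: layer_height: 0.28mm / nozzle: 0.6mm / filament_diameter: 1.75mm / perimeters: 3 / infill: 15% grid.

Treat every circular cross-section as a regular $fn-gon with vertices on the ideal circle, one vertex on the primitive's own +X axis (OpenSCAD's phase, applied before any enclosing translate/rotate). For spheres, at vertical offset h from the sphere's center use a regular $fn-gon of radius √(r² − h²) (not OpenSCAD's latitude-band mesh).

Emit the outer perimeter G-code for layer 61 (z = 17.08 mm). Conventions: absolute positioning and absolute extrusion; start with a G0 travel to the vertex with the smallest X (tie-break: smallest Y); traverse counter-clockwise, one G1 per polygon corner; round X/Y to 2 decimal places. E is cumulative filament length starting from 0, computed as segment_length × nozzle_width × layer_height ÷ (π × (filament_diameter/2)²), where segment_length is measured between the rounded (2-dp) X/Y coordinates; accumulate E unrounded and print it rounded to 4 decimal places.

G0 X2.68 Y4.25 Z17.08
G1 X8.39 Y-3.91 E0.6956
G1 X18.31 Y-3.04 E1.3912
G1 X22.52 Y5.99 E2.0871
G1 X16.81 Y14.14 E2.7821
G1 X6.89 Y13.27 E3.4776
G1 X2.68 Y4.25 E4.1729

At z = 17.08 mm: the cube is not intersected at this z (z outside [0, 15]); the r=10 sphere at (13, 4) contributes a regular 6-gon of circumradius √(10²−0.92²) = 9.958; Combining (union): only the r=10 sphere at (13, 4) is present, so the union is just that shape — 1 connected region; (rotated 5° about Z; rotation is an isometry so areas/perimeters/island counts are preserved). The outline is a single polygon with 6 vertices. Extrusion per mm of travel: 0.6 × 0.28 / (π × 0.875²) = 0.069846. Accumulating E over each segment gives final E = 4.1729.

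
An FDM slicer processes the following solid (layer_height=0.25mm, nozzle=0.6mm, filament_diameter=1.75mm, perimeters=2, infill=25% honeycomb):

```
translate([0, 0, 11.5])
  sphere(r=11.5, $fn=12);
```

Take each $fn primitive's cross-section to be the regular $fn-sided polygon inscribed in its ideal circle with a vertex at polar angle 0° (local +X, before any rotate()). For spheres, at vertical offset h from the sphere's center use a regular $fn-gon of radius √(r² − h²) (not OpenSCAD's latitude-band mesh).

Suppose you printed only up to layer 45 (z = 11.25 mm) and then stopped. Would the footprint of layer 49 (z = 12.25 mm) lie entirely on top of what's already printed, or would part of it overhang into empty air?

entirely on top

Compare the two slices. At z = 11.25: the r=11.5 sphere slices to a regular 12-gon of circumradius 11.497 (√(r²−h²) with h=0.25 from center) (area = (12/2)·11.497²·sin(360°/12) = 396.56 mm²). At z = 12.25: the r=11.5 sphere slices to a regular 12-gon of circumradius 11.476 (√(r²−h²) with h=0.75 from center) (area = (12/2)·11.476²·sin(360°/12) = 395.06 mm²). Checking containment: the cross-section at z = 12.25 is a subset of the cross-section at z = 11.25.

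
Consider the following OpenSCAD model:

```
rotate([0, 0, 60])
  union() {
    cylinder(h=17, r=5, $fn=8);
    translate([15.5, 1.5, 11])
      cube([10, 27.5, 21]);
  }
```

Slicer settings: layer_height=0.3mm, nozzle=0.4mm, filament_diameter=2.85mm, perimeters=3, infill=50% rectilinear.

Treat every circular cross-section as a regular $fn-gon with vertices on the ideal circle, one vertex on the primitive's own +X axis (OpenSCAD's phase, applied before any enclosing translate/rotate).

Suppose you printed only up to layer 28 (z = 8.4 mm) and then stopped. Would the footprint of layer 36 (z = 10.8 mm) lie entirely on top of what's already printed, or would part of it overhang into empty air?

entirely on top

Compare the two slices. At z = 8.4: the r=5 cylinder gives a regular 8-gon of circumradius 5 (constant along its height) (area = (8/2)·5.000²·sin(360°/8) = 70.71 mm²); the cube at (15.5, 1.5) is not intersected at this z (z outside [11, 32]); Merging all regions: only the r=5 cylinder is present, so the union is just that shape — area = 70.71 mm²; (rotated 60° about Z; rotation is an isometry so areas/perimeters/island counts are preserved). At z = 10.8: the cylinder: section is a regular 8-gon, circumradius r=5 (area = (8/2)·5.000²·sin(360°/8) = 70.71 mm²); the cube at (15.5, 1.5) is absent (z outside [11, 32]); Combining (union): only the r=5 cylinder is present, so the union is just that shape — area = 70.71 mm²; (whole slice rotated 60° about Z — lengths, areas and connectivity unchanged). Checking containment: the cross-section at z = 10.8 is a subset of the cross-section at z = 8.4.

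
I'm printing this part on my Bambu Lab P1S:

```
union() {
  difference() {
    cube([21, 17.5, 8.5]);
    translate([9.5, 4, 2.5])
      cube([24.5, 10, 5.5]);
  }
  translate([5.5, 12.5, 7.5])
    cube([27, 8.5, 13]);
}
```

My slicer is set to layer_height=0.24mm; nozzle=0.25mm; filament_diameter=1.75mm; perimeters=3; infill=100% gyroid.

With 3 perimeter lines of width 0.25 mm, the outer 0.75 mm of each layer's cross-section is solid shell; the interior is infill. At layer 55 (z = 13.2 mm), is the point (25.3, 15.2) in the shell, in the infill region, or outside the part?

infill

At z = 13.2 mm: the cube does not reach this height (z outside [0, 8.5]); the cube at (9.5, 4) is not intersected at this z (z outside [2.5, 8]); Taking the first minus the rest: the first operand is absent here, so nothing remains; the 27×8.5 cube at (5.5, 12.5) contributes its full rectangle; Taking the union: only the 27×8.5 cube at (5.5, 12.5) is present, so the union is just that shape — 1 connected region. Overall, the cross-section is a single solid region. The nearest boundary edge runs (5.50, 12.50)→(32.50, 12.50); distance from the point to it = 2.70 mm. The point is inside the cross-section and 2.70 mm from the nearest boundary — more than the 0.75 mm shell width (3 × 0.25), so it's in the infill interior.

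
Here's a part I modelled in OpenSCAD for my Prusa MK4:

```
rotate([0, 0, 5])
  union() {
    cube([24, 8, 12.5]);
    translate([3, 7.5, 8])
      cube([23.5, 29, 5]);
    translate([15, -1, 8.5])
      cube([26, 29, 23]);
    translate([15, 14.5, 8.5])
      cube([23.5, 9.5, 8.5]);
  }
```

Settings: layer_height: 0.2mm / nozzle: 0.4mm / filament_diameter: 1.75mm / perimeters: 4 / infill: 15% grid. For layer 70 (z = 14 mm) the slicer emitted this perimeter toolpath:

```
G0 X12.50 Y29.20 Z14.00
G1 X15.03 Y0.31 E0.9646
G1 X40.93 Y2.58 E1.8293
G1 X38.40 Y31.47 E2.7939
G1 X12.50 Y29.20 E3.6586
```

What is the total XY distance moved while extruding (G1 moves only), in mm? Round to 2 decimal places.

110.00 mm

Sum the Euclidean lengths of each G1 segment: total = 110.00 mm.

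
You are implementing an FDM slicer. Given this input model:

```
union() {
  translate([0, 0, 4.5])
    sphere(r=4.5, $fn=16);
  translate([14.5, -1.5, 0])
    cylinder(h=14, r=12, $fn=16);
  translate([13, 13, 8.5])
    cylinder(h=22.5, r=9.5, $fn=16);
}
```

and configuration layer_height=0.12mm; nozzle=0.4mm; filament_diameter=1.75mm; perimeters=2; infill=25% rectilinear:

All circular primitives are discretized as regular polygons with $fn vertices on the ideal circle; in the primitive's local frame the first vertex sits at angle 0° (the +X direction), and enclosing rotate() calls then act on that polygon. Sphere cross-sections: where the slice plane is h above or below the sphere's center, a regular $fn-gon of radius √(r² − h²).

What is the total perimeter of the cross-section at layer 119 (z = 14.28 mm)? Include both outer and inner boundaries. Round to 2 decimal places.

59.31 mm

At z = 14.28 mm: the sphere is not intersected at this z (|z−center|=9.780 > r=4.5); the cylinder at (14.5, -1.5) does not reach this height (z outside [0, 14]); the cylinder at (13, 13): section is a regular 16-gon, circumradius r=9.5 (perimeter = 2·16·9.500·sin(180°/16) = 59.31 mm); Combining (union): only the r=9.5 cylinder at (13, 13) is present, so the union is just that shape — boundary = 59.31 mm. Overall, the cross-section is a single solid region. Total boundary length (outer) = 59.31 mm.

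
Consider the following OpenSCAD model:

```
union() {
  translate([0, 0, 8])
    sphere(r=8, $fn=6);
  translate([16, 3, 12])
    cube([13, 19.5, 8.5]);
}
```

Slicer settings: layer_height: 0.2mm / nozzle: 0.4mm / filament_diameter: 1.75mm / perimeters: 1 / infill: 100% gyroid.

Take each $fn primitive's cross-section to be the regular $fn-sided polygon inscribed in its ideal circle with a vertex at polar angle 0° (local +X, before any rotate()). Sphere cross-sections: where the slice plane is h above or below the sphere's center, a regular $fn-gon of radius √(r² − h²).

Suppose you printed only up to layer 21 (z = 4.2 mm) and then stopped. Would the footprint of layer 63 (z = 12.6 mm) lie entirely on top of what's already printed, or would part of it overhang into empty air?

part overhangs

Compare the two slices. At z = 4.2: the sphere: section is a regular 6-gon, circumradius = √(r²−h²) = √(8²−3.8²) = 7.040 (area = (6/2)·7.040²·sin(360°/6) = 128.76 mm²); the cube at (16, 3) is absent (z outside [12, 20.5]); Taking the union: only the r=8 sphere is present, so the union is just that shape — area = 128.76 mm². At z = 12.6: the r=8 sphere contributes a regular 6-gon of circumradius √(8²−4.6²) = 6.545 (area = (6/2)·6.545²·sin(360°/6) = 111.30 mm²); the 13×19.5 cube at (16, 3) contributes its full rectangle (area 253.50 mm²); Combining (union): the 2 present regions are separate (no shared area or edge), so areas and boundary lengths simply add and each stays a separate island — area = 364.80 mm². Checking containment: at z = 12.6 the cross-section extends beyond the z = 4.2 cross-section by about 253.50 mm².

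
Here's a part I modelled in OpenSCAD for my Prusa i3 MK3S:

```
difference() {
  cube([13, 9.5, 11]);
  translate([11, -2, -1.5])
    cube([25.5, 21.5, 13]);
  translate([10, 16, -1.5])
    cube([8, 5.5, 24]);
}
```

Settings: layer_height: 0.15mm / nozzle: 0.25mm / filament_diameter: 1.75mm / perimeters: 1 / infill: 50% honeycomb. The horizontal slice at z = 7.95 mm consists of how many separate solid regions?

1

At z = 7.95 mm: the 13×9.5 cube contributes its full rectangle; the cube at (11, -2) (footprint 25.5×21.5) is included at this height; the cube at (10, 16) is present — its section is the full 8×5.5 rectangle; Subtracting the remaining from the first: starting from the 13×9.5 cube, the 25.5×21.5 cube at (11, -2) partially overlaps it — only the 19.00 mm² overlap (of its 548.25 mm²) is removed, clipping the outline; the 8×5.5 cube at (10, 16) misses the remaining region (no effect) — 1 connected region. The result has 1 disconnected region.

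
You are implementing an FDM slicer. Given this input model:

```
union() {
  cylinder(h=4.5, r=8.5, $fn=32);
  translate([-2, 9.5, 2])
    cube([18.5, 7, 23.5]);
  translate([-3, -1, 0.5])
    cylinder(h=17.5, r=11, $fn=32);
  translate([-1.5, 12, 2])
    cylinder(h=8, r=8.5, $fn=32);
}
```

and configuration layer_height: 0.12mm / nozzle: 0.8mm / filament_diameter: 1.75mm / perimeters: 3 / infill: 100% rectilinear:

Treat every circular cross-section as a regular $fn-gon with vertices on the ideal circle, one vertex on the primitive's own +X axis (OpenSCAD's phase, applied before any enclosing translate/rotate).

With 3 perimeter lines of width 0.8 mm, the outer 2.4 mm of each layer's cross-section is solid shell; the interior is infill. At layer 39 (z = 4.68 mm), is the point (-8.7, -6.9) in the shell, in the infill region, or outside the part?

infill

At z = 4.68 mm: the cylinder is absent (z outside [0, 4.5]); the cube at (-2, 9.5) (footprint 18.5×7) is included at this height; the r=11 cylinder at (-3, -1) contributes a regular 32-gon of circumradius 11; the cylinder at (-1.5, 12): section is a regular 32-gon, circumradius r=8.5; Taking the union: the regions partially overlap (shared area 122.96 mm²), so overlapping operands fuse into one piece — 1 connected region. Overall, the cross-section is a single solid region. The nearest boundary edge runs (-9.11, -10.15)→(-10.78, -8.78); distance from the point to it = 2.77 mm. The point is inside the cross-section and 2.77 mm from the nearest boundary — more than the 2.4 mm shell width (3 × 0.8), so it's in the infill interior.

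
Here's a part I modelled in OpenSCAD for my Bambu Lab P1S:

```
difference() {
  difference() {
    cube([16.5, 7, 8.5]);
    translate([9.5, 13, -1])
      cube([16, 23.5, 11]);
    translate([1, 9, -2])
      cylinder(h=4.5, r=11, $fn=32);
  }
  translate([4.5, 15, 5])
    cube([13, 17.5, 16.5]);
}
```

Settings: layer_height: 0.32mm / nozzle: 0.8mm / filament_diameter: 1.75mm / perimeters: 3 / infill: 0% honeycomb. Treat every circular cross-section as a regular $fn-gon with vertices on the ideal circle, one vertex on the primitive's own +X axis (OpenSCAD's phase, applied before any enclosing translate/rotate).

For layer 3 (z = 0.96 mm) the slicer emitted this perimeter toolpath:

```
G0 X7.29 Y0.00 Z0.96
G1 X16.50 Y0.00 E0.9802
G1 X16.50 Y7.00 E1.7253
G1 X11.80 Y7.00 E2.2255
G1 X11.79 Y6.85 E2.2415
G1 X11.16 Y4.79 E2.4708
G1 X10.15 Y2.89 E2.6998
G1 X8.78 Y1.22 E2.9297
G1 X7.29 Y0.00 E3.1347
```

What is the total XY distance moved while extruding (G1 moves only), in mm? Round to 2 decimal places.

29.45 mm

Sum the Euclidean lengths of each G1 segment: total = 29.45 mm.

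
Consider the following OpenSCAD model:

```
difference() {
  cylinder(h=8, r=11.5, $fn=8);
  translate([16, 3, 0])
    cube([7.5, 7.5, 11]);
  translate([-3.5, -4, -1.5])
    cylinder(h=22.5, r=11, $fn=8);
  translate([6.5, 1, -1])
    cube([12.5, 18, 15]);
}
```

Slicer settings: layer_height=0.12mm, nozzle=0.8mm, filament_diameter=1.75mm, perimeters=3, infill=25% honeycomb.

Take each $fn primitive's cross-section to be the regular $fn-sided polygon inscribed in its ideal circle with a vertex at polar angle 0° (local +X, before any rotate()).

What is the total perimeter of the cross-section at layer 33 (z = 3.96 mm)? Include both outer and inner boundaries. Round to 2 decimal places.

74.40 mm

At z = 3.96 mm: the r=11.5 cylinder gives a regular 8-gon of circumradius 11.5 (constant along its height) (perimeter = 2·8·11.500·sin(180°/8) = 70.41 mm); the cube at (16, 3) (footprint 7.5×7.5) is included at this height (perimeter 30.00 mm); the r=11 cylinder at (-3.5, -4) gives a regular 8-gon of circumradius 11 (constant along its height) (perimeter = 2·8·11.000·sin(180°/8) = 67.35 mm); the cube at (6.5, 1) (footprint 12.5×18) is included at this height (perimeter 61.00 mm); Taking the first minus the rest: starting from the r=11.5 cylinder, the 7.5×7.5 cube at (16, 3) misses the remaining region (no effect); the r=11 cylinder at (-3.5, -4) partially overlaps it — only the 244.20 mm² overlap (of its 342.24 mm²) is removed, clipping the outline; the 12.5×18 cube at (6.5, 1) partially overlaps it — only the 22.72 mm² overlap (of its 225.00 mm²) is removed, clipping the outline — boundary = 74.40 mm. Overall, the cross-section is a single solid region. Total boundary length (outer) = 74.40 mm.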